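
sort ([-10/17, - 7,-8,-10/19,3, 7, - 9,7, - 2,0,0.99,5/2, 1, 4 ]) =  [ - 9, - 8 , - 7,-2, - 10/17, - 10/19, 0,0.99, 1,  5/2,3, 4, 7,7]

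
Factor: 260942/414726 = 3^ ( - 1) * 11^1*13^( - 2 )*29^1=319/507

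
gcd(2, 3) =1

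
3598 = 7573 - 3975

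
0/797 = 0 = 0.00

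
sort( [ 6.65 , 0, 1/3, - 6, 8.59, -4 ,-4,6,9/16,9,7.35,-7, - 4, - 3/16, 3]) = [  -  7, - 6, - 4 ,  -  4,  -  4,-3/16,  0, 1/3, 9/16, 3 , 6, 6.65, 7.35,8.59,  9]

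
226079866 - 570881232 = -344801366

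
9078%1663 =763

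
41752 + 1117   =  42869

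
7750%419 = 208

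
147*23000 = 3381000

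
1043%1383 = 1043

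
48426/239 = 48426/239 = 202.62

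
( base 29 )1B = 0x28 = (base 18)24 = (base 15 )2A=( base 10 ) 40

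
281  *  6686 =1878766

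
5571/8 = 696 + 3/8 = 696.38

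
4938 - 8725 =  - 3787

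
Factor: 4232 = 2^3*23^2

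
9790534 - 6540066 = 3250468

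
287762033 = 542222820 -254460787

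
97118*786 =76334748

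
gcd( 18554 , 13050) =2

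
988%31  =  27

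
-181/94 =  - 181/94 = -1.93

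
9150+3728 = 12878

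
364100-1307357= - 943257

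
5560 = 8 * 695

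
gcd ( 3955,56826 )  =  7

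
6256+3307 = 9563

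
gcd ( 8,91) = 1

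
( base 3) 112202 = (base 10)398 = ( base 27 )ek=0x18e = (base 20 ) JI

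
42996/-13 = - 42996/13=-3307.38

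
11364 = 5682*2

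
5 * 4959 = 24795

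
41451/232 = 178+155/232= 178.67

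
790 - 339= 451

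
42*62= 2604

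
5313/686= 759/98= 7.74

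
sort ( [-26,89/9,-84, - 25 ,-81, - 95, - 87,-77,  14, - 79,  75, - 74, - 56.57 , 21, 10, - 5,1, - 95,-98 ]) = [  -  98,-95,-95,-87 , - 84,-81,-79, -77, - 74,  -  56.57,-26, - 25,-5,1, 89/9, 10, 14,21,75] 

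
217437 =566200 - 348763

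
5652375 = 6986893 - 1334518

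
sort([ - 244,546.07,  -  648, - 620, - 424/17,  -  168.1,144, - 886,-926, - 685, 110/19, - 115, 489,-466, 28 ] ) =[ - 926, -886,  -  685,-648,-620,-466, -244,-168.1,-115, - 424/17,110/19, 28,144,489,546.07]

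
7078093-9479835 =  - 2401742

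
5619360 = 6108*920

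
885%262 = 99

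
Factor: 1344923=41^1*32803^1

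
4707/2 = 4707/2 = 2353.50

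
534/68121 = 178/22707 = 0.01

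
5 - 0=5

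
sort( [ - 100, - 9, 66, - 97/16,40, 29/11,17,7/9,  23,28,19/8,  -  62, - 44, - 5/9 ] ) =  [  -  100,-62,- 44, - 9, - 97/16,  -  5/9,7/9,19/8, 29/11,17,23,28,40,66]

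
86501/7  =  12357 + 2/7 = 12357.29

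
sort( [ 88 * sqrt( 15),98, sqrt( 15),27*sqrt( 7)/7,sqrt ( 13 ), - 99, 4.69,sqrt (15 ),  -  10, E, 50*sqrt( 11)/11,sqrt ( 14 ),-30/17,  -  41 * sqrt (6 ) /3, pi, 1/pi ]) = [ -99, - 41*sqrt (6 ) /3 ,-10,-30/17, 1/pi,E, pi,sqrt(13 ), sqrt( 14),sqrt( 15 ), sqrt( 15 ),4.69, 27 * sqrt( 7 ) /7, 50 * sqrt( 11 ) /11,98,88*sqrt( 15)]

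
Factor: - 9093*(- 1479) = 3^2*7^1*17^1 *29^1*433^1 = 13448547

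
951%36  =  15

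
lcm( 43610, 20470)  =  1003030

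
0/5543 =0 = 0.00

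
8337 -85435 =  -  77098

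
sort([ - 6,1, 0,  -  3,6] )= [  -  6, - 3,0,1,6]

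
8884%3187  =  2510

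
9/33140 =9/33140 = 0.00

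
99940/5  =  19988  =  19988.00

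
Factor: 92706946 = 2^1*61^1*759893^1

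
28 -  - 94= 122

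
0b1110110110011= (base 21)H51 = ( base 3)101102121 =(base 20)J03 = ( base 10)7603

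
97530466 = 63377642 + 34152824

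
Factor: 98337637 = 29^1*3390953^1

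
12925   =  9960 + 2965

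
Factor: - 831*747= -620757 = -3^3*83^1 *277^1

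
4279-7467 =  - 3188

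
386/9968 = 193/4984 = 0.04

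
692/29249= 692/29249 = 0.02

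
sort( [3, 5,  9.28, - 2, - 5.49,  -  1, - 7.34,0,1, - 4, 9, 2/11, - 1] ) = [ - 7.34, - 5.49 , - 4, - 2,-1, - 1,0, 2/11,  1, 3, 5,9, 9.28 ]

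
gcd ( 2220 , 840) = 60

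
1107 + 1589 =2696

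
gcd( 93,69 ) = 3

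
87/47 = 87/47 = 1.85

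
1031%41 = 6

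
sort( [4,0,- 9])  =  [ - 9,0, 4 ]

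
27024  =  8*3378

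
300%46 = 24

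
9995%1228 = 171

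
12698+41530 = 54228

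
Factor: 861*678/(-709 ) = -583758/709 = -2^1*3^2*7^1*41^1*113^1*  709^(  -  1)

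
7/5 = 7/5=1.40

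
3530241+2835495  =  6365736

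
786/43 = 18 + 12/43 = 18.28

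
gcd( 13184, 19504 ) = 16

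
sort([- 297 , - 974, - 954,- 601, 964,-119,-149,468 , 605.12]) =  [ - 974,-954, - 601,-297, - 149, - 119,468,605.12, 964 ]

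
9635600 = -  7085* (  -  1360)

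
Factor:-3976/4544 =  - 2^ ( - 3 )*7^1 = - 7/8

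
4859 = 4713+146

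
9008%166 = 44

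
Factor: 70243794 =2^1 *3^3*23^2*2459^1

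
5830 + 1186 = 7016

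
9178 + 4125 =13303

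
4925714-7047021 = - 2121307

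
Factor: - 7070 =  - 2^1*5^1*7^1*101^1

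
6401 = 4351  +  2050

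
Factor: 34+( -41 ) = -7^1 = - 7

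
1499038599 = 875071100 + 623967499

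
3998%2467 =1531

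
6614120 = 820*8066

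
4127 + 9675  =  13802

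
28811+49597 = 78408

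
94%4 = 2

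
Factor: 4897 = 59^1*83^1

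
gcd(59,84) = 1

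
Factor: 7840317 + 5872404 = 13712721=3^1*11^1 * 59^1*7043^1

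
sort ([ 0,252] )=[0, 252] 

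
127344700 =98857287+28487413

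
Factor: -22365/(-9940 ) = 9/4 = 2^( - 2)*3^2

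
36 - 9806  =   - 9770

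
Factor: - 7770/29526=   -  5/19= - 5^1*19^(- 1 )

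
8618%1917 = 950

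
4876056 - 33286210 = -28410154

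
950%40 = 30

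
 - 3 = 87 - 90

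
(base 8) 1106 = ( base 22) 14A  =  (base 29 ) K2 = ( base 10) 582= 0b1001000110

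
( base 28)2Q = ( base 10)82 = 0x52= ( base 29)2O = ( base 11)75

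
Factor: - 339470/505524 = -2^( - 1 )*3^( - 1)*5^1*83^1*103^(-1 ) = - 415/618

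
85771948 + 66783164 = 152555112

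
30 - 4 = 26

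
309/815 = 309/815 = 0.38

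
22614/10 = 2261  +  2/5 = 2261.40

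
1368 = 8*171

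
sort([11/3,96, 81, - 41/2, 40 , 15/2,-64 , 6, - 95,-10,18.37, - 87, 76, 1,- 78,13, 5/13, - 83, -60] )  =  [-95, -87,  -  83 ,-78, -64 ,  -  60, - 41/2,  -  10 , 5/13, 1, 11/3, 6,15/2, 13, 18.37, 40, 76, 81, 96 ]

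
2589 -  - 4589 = 7178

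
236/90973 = 236/90973 = 0.00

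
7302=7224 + 78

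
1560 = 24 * 65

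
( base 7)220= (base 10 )112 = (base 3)11011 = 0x70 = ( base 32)3G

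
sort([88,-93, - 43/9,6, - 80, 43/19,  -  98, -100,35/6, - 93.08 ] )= [ - 100, - 98,-93.08, - 93, - 80 , - 43/9, 43/19,35/6, 6,88 ]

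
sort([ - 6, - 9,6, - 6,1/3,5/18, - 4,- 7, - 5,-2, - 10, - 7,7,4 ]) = [ -10, - 9, - 7, - 7, - 6, - 6, - 5, - 4, - 2, 5/18 , 1/3,  4,6,7 ]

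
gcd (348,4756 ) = 116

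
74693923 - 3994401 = 70699522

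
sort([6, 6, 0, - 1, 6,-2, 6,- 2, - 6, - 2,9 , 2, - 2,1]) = [ - 6,-2,-2,-2,-2, - 1, 0,1, 2,  6, 6, 6, 6,9]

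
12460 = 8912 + 3548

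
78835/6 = 13139 + 1/6 = 13139.17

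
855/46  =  855/46 = 18.59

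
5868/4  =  1467 = 1467.00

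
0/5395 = 0 = 0.00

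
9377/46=203 + 39/46  =  203.85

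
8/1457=8/1457  =  0.01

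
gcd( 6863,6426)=1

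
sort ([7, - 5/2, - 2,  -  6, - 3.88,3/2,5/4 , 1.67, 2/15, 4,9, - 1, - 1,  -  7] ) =[ - 7, - 6, - 3.88, - 5/2, - 2,-1, - 1, 2/15,5/4,3/2  ,  1.67,4,7 , 9]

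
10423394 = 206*50599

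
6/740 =3/370 = 0.01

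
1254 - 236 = 1018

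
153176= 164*934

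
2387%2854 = 2387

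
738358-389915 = 348443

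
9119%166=155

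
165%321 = 165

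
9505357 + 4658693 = 14164050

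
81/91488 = 27/30496 = 0.00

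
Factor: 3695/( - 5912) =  - 5/8= - 2^ ( - 3)*5^1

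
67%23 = 21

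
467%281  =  186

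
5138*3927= 20176926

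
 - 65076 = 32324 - 97400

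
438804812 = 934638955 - 495834143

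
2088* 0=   0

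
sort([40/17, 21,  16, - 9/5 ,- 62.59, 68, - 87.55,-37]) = [ - 87.55, - 62.59,  -  37, - 9/5, 40/17, 16,21 , 68 ] 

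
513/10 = 513/10  =  51.30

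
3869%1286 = 11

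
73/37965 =73/37965   =  0.00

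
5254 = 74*71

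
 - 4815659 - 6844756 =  - 11660415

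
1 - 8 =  - 7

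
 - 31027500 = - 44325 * 700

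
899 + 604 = 1503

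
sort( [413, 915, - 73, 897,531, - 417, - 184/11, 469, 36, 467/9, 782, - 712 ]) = [  -  712,- 417, - 73,- 184/11, 36, 467/9, 413, 469,531, 782, 897,  915 ]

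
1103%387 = 329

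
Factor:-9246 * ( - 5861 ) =54190806 =2^1*3^1*23^1 *67^1*5861^1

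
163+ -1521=-1358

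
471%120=111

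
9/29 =9/29= 0.31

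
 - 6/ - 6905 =6/6905 =0.00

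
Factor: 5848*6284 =36748832= 2^5*17^1*43^1*1571^1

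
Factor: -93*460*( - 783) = 33496740 = 2^2*3^4*5^1*23^1*29^1*31^1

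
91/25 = 91/25 =3.64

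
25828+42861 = 68689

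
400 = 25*16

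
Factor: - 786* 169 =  - 2^1 * 3^1*13^2 * 131^1 = - 132834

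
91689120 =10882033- - 80807087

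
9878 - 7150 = 2728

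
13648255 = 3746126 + 9902129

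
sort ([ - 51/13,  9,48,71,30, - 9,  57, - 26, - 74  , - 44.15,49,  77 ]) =[  -  74,-44.15, - 26  , - 9,-51/13,9,30, 48, 49,57,71, 77] 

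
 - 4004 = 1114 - 5118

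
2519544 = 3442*732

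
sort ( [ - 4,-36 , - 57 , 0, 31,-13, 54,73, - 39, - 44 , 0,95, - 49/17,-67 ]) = [ - 67, - 57,-44, - 39,-36,-13, - 4, - 49/17,0, 0, 31, 54, 73, 95]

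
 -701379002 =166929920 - 868308922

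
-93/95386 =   -  1 + 95293/95386 = - 0.00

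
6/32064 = 1/5344 = 0.00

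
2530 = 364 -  - 2166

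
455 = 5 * 91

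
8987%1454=263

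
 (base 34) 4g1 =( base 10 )5169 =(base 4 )1100301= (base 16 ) 1431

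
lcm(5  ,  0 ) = 0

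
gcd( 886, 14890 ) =2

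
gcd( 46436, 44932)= 188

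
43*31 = 1333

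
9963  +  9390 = 19353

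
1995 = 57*35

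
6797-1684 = 5113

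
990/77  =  12+6/7= 12.86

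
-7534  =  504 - 8038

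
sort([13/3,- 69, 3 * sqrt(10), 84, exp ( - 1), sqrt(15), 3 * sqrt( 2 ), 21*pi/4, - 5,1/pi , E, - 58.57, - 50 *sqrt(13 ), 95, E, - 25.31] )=[ - 50*sqrt( 13), - 69, - 58.57, - 25.31,- 5, 1/pi, exp(- 1 ) , E,  E,sqrt(15), 3 * sqrt( 2), 13/3 , 3 * sqrt( 10) , 21*pi/4, 84,95]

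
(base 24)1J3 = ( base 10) 1035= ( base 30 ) 14f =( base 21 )276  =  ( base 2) 10000001011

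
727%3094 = 727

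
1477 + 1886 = 3363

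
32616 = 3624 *9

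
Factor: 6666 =2^1 * 3^1*11^1*101^1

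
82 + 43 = 125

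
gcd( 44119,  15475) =1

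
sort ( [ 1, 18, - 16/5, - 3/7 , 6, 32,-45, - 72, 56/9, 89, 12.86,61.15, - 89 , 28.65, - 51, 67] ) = [ - 89, - 72, - 51,  -  45, - 16/5, - 3/7 , 1 , 6, 56/9 , 12.86, 18,28.65 , 32 , 61.15 , 67, 89 ]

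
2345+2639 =4984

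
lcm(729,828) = 67068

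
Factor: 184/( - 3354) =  - 2^2*3^( - 1)*13^( - 1)*23^1*43^( - 1 ) = - 92/1677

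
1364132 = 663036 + 701096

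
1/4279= 1/4279 =0.00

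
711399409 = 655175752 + 56223657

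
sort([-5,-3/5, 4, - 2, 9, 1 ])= [ - 5,  -  2, - 3/5,  1, 4,  9]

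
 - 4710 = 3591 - 8301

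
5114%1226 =210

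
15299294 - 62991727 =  - 47692433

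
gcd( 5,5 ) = 5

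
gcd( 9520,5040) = 560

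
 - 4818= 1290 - 6108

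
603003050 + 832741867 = 1435744917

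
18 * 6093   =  109674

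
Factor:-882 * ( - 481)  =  2^1*3^2 * 7^2*13^1*37^1 = 424242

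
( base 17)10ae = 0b1001111101001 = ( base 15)179c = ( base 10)5097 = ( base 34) 4dv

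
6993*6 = 41958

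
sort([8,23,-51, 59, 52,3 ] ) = [  -  51 , 3,8,23, 52,59] 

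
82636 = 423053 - 340417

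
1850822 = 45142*41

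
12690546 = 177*71698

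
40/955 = 8/191 = 0.04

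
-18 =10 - 28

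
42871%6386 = 4555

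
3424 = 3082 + 342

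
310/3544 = 155/1772 = 0.09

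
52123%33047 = 19076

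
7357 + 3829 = 11186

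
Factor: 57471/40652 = 2^(-2)*3^1*10163^( - 1)*19157^1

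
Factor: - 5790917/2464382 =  - 2^(-1)*11^1*23^1*47^1*97^( - 1)*487^1*12703^( - 1)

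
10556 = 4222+6334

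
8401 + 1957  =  10358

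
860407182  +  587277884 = 1447685066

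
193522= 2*96761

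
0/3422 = 0 = 0.00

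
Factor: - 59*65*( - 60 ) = 2^2*3^1*5^2 * 13^1*59^1 =230100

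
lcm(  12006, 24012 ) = 24012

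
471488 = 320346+151142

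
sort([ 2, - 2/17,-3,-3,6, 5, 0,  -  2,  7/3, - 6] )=[ - 6,-3, - 3,  -  2,-2/17,0,2,  7/3, 5 , 6 ] 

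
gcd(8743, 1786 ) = 1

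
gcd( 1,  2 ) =1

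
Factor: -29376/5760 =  - 2^( - 1 )*3^1*5^(  -  1 )*17^1 = - 51/10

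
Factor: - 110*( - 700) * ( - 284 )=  - 2^5*5^3*7^1*11^1*71^1 = - 21868000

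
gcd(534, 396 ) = 6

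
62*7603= 471386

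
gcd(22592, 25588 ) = 4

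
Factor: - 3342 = - 2^1*3^1*557^1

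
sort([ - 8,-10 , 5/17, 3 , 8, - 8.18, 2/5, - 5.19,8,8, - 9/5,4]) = [-10, - 8.18 , - 8, - 5.19 , -9/5, 5/17, 2/5, 3,4 , 8, 8 , 8] 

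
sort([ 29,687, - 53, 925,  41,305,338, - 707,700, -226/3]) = [ - 707,  -  226/3, - 53, 29, 41,305,338, 687, 700, 925]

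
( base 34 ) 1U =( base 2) 1000000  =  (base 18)3A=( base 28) 28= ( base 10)64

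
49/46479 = 49/46479 = 0.00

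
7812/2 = 3906 = 3906.00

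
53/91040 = 53/91040 = 0.00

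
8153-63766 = -55613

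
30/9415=6/1883 = 0.00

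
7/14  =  1/2 = 0.50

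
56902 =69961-13059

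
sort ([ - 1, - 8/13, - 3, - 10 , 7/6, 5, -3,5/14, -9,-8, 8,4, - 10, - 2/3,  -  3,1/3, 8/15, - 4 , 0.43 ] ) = [ - 10, - 10,-9, - 8, - 4, -3, - 3, - 3,- 1,- 2/3,  -  8/13,1/3,5/14, 0.43,8/15,7/6, 4,5, 8 ]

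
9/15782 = 9/15782 =0.00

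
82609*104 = 8591336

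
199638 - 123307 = 76331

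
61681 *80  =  4934480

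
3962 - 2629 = 1333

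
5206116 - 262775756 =-257569640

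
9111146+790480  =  9901626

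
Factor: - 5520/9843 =- 2^4 * 5^1*17^( - 1 )*23^1*193^( - 1 ) =-1840/3281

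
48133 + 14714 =62847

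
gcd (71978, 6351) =2117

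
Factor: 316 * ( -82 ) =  - 25912 = - 2^3 * 41^1*79^1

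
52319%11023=8227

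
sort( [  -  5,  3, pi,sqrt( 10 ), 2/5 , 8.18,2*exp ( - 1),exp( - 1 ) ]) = [ - 5, exp( - 1), 2/5, 2*exp( - 1),3, pi,sqrt( 10 ),8.18 ] 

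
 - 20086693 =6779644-26866337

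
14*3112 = 43568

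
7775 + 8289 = 16064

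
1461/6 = 243 + 1/2  =  243.50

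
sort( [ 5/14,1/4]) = [1/4, 5/14 ] 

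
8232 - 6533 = 1699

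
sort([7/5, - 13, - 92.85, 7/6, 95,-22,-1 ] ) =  [ - 92.85, - 22, - 13, - 1, 7/6,7/5, 95 ]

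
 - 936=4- 940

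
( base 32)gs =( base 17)1ed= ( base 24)mc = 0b1000011100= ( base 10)540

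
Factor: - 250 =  -2^1*5^3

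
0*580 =0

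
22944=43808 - 20864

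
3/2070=1/690= 0.00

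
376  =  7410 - 7034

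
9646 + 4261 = 13907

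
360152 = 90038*4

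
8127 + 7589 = 15716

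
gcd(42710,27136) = 2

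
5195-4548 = 647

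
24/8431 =24/8431=0.00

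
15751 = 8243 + 7508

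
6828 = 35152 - 28324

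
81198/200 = 405 + 99/100 =405.99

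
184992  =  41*4512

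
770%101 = 63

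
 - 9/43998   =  -1 + 14663/14666= -0.00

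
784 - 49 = 735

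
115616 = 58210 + 57406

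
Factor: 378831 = 3^1*197^1*641^1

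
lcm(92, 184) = 184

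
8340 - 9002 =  - 662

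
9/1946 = 9/1946 = 0.00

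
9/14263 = 9/14263 = 0.00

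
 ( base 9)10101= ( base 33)63a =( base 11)4a9a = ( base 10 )6643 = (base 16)19f3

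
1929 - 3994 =  -  2065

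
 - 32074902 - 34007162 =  - 66082064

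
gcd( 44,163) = 1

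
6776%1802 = 1370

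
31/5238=31/5238=0.01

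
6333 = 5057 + 1276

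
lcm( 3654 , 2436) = 7308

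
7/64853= 7/64853= 0.00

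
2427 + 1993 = 4420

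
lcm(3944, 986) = 3944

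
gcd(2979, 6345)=9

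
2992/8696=374/1087 = 0.34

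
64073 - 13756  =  50317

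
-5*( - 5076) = 25380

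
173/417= 173/417 = 0.41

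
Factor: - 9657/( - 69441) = 3219/23147= 3^1*29^1*37^1*79^( - 1 )*293^( - 1)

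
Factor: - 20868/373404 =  - 47/841 = - 29^(  -  2) * 47^1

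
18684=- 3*(- 6228) 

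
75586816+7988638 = 83575454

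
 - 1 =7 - 8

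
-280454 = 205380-485834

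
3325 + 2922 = 6247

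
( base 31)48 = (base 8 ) 204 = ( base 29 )4g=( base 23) 5H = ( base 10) 132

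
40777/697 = 58 + 351/697 =58.50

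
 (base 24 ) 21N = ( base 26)1K3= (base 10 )1199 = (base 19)362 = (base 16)4af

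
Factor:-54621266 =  - 2^1*7^1*41^1*43^1* 2213^1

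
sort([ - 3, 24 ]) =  [ -3 , 24] 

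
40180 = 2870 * 14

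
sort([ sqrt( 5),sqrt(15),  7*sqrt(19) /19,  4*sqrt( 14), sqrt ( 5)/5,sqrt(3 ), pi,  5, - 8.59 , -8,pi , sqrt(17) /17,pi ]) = [ - 8.59, - 8,sqrt( 17 ) /17,sqrt( 5 )/5,7*sqrt(19) /19, sqrt(3),sqrt(5),pi,pi,pi,sqrt ( 15 ),5,4 * sqrt( 14) ]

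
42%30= 12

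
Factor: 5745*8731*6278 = 314901937410 = 2^1*3^1 *5^1 * 43^1*73^1*383^1*8731^1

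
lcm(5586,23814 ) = 452466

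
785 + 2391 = 3176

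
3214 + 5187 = 8401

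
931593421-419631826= 511961595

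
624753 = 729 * 857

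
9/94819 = 9/94819 = 0.00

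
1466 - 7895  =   - 6429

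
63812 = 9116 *7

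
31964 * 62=1981768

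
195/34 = 5 + 25/34= 5.74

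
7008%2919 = 1170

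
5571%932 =911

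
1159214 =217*5342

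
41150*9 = 370350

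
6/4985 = 6/4985 = 0.00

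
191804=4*47951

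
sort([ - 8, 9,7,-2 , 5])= [ - 8,-2, 5, 7,9]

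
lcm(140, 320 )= 2240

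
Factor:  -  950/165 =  - 2^1 * 3^(- 1 )*5^1 * 11^(-1 )*19^1= -190/33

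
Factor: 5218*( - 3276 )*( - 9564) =2^5*3^3*7^1 * 13^1 * 797^1*2609^1 = 163488622752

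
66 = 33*2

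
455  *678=308490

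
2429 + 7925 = 10354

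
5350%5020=330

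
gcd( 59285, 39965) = 5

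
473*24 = 11352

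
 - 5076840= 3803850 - 8880690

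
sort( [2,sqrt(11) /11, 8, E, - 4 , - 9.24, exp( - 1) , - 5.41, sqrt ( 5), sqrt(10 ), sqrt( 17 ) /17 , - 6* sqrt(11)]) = [-6* sqrt(11), - 9.24, - 5.41, - 4,sqrt(17 )/17, sqrt(  11)/11,exp(  -  1 ),  2,sqrt (5 ),E, sqrt(10 ), 8] 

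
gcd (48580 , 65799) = 1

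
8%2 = 0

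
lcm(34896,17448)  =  34896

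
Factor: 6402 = 2^1*3^1*11^1*97^1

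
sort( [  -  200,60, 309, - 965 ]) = [ - 965,-200, 60,309 ]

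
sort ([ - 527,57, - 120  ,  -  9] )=[ - 527, - 120,-9 , 57]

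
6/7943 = 6/7943 = 0.00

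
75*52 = 3900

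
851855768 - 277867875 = 573987893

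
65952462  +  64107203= 130059665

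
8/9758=4/4879 =0.00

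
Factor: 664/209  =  2^3*11^( - 1)*19^( - 1)*83^1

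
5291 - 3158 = 2133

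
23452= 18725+4727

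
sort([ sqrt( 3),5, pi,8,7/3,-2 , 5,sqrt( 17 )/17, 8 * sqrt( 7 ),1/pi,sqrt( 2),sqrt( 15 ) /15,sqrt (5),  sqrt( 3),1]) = [ - 2,sqrt( 17) /17,sqrt( 15)/15,1/pi,1,sqrt( 2 ), sqrt( 3), sqrt (3),sqrt (5 ), 7/3, pi,5,5,8 , 8*sqrt(7 )]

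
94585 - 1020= 93565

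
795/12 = 265/4  =  66.25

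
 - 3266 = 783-4049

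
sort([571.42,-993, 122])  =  [ - 993,122, 571.42]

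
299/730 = 299/730 = 0.41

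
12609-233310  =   - 220701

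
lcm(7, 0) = 0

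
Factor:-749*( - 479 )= 7^1*107^1  *  479^1 = 358771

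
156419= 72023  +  84396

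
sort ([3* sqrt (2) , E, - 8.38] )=[ - 8.38,E, 3*sqrt( 2)] 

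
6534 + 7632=14166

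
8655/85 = 1731/17  =  101.82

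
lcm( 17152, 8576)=17152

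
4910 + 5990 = 10900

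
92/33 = 2 + 26/33 =2.79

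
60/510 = 2/17 = 0.12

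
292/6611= 292/6611 = 0.04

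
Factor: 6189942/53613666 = 1031657/8935611 = 3^(-1 )*11^1*37^(-1 )*79^ (  -  1) * 1019^( - 1)* 93787^1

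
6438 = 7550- 1112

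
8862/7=1266 = 1266.00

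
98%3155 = 98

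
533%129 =17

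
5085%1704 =1677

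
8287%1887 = 739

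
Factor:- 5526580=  - 2^2*5^1 * 137^1*2017^1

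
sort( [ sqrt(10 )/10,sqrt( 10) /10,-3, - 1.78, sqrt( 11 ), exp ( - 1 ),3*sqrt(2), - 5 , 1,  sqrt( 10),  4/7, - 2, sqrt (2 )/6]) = [ - 5, - 3 , - 2,-1.78, sqrt( 2 ) /6, sqrt( 10)/10, sqrt (10)/10, exp(-1 ),4/7 , 1, sqrt(10), sqrt(11 ), 3 *sqrt( 2)] 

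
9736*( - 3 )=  - 29208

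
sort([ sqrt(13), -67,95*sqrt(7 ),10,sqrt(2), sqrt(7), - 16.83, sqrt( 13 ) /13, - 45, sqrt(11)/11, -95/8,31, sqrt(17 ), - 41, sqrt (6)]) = [ - 67, - 45, - 41, - 16.83, - 95/8,sqrt(13 )/13,sqrt(11)/11, sqrt ( 2), sqrt( 6), sqrt( 7 ),sqrt(13) , sqrt ( 17 ),10, 31, 95*sqrt( 7 ) ]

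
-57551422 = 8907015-66458437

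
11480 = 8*1435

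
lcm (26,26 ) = 26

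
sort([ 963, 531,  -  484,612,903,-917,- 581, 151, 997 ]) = [ - 917,-581, - 484,  151,531,612,903,963, 997]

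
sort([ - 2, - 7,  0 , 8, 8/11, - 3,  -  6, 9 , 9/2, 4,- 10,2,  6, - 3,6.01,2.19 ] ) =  [-10, - 7, - 6,  -  3, - 3, - 2, 0,8/11,2 , 2.19,4,9/2,6,6.01 , 8, 9 ]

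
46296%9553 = 8084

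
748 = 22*34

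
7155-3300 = 3855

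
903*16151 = 14584353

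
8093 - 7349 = 744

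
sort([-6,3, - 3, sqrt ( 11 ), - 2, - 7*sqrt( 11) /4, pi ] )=[ - 6, - 7*sqrt(11 ) /4, - 3, - 2,3,pi,sqrt( 11 ) ]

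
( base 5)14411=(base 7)3406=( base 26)1L9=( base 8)2317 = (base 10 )1231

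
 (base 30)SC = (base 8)1524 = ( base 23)1E1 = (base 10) 852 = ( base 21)1jc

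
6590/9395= 1318/1879=0.70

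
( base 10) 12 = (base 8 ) 14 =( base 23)C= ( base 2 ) 1100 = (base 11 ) 11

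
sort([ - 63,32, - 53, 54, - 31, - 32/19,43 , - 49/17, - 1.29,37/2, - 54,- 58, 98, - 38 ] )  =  [ - 63 , - 58, - 54,  -  53, - 38, - 31, - 49/17, - 32/19,  -  1.29, 37/2,32,43,54,98 ] 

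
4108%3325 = 783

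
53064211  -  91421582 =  - 38357371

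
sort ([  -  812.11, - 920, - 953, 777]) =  [-953, - 920,-812.11,777] 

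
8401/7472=8401/7472 = 1.12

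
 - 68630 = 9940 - 78570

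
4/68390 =2/34195 = 0.00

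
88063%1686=391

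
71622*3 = 214866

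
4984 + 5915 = 10899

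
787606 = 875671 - 88065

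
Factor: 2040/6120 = 3^( - 1 )=1/3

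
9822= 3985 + 5837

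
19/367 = 19/367 = 0.05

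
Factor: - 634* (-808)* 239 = 122433008 = 2^4*101^1*239^1*317^1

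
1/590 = 1/590 = 0.00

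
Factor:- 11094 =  - 2^1 * 3^1* 43^2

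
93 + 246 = 339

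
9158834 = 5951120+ 3207714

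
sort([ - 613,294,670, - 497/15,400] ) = [ - 613, - 497/15, 294, 400, 670 ]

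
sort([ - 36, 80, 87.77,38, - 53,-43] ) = [ - 53,-43,-36,38, 80, 87.77 ] 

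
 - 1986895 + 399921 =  - 1586974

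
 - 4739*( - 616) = 2919224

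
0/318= 0=0.00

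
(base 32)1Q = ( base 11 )53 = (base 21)2G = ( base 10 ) 58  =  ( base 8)72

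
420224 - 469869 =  - 49645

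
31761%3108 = 681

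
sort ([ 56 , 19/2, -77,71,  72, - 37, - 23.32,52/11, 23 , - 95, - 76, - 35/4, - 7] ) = [ - 95, - 77, - 76, - 37,-23.32, - 35/4, - 7, 52/11,19/2,  23,56, 71,72] 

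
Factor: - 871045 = -5^1*7^1*41^1 * 607^1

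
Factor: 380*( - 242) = - 2^3* 5^1 *11^2 * 19^1 = -  91960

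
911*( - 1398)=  - 1273578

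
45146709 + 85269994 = 130416703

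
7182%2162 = 696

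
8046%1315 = 156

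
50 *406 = 20300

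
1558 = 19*82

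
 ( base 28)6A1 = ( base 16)1379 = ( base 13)2366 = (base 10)4985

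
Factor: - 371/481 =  - 7^1*13^ ( - 1 )*37^( - 1)*53^1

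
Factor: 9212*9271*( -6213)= -2^2 * 3^1*7^2*19^1*47^1*73^1*109^1 * 127^1 = -530617860276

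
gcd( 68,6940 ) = 4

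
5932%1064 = 612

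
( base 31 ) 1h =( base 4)300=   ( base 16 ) 30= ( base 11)44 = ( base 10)48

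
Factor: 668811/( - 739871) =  - 60801/67261 = - 3^1 *13^1*1559^1*67261^( - 1 ) 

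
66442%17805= 13027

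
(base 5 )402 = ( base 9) 123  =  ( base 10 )102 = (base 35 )2W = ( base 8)146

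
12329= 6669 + 5660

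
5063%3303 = 1760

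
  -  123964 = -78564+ - 45400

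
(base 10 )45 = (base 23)1m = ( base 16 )2d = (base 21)23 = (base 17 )2B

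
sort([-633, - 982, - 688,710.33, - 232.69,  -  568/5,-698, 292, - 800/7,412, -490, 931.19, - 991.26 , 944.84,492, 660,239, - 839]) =[-991.26,-982, - 839,  -  698,  -  688,-633 , - 490,-232.69, -800/7, - 568/5 , 239,  292, 412, 492, 660,710.33,931.19,944.84]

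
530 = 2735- 2205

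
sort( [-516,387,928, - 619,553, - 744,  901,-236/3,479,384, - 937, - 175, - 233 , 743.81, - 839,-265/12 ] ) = [ - 937, - 839, - 744,  -  619, - 516, - 233, - 175, - 236/3,- 265/12,384 , 387,479,553 , 743.81,901,928]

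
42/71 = 42/71 = 0.59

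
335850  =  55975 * 6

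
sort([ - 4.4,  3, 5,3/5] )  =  [-4.4, 3/5,3,5] 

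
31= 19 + 12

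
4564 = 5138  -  574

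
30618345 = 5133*5965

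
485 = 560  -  75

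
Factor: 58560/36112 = 2^2*3^1 * 5^1*37^( - 1) =60/37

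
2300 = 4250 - 1950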